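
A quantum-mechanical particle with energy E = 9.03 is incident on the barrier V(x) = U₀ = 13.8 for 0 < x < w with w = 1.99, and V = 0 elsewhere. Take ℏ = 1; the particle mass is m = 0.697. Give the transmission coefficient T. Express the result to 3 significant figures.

E < U₀: inside the barrier ψ ∝ e^{±κx} with κ = √(2m(U₀ − E))/ℏ = 2.579.
κw = 5.131, sinh(κw) = 84.63.
Matching ψ, ψ′ at both faces gives T = [1 + U₀² sinh²(κw) / (4E(U₀ − E))]⁻¹ = 1/7918 = 0.000126.

T = 0.000126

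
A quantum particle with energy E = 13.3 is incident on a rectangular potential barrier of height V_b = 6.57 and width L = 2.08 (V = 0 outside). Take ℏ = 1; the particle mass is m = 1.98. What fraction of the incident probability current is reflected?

R = 0.101

Above the barrier the interior wavenumber is k₂ = √(2m(E − V_b))/ℏ = 5.162, giving phase k₂L = 10.74.
T = [1 + V_b² sin²(k₂L) / (4E(E − V_b))]⁻¹ = 1/1.113 = 0.899.
R = 1 − T = 0.101.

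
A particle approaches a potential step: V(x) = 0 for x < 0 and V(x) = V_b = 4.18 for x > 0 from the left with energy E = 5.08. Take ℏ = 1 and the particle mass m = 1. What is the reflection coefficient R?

R = 0.166

On each side the TISE gives plane waves with k = √(2m(E − V))/ℏ: k₁ = √(2·1·5.08) = 3.187, k₂ = √(2·1·0.9) = 1.342.
Continuity of ψ and ψ′ at the step yields the reflection amplitude r = (k₁ − k₂)/(k₁ + k₂) = 0.4075; thus R = |r|² = 0.1661, T = 0.8339.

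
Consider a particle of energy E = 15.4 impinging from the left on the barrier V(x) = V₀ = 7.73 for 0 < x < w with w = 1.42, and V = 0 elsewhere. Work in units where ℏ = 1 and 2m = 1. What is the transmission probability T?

Above the barrier the interior wavenumber is k₂ = √(2m(E − V₀))/ℏ = 2.769, giving phase k₂w = 3.933.
Matching at both interfaces gives T⁻¹ = 1 + V₀² sin²(k₂w) / [4E(E − V₀)] = 1.064, hence T = 0.940.

T = 0.940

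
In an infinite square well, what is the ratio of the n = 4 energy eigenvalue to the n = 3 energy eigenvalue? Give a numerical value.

1.77778

Since E_n ∝ n², the ratio is (4/3)² = 1.77778.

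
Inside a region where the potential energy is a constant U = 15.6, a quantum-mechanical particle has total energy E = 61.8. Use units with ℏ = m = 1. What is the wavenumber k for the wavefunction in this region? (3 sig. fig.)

k = 9.61

With E > U the solution is oscillatory, ψ ∝ e^{±ikx} with k = √(2m(E − U))/ℏ.
k = √(2 × 1 × 46.2) = 9.612.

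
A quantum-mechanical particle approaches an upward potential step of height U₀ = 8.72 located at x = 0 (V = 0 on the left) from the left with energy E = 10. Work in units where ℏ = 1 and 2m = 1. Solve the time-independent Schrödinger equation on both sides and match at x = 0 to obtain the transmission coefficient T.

On each side the TISE gives plane waves with k = √(2m(E − V))/ℏ: k₁ = √(2·½·10) = 3.162, k₂ = √(2·½·1.28) = 1.131.
Matching ψ and ψ′ at x = 0 gives r = (k₁ − k₂)/(k₁ + k₂), so R = r² = 0.2237 and T = 1 − R = 0.7763.

T = 0.776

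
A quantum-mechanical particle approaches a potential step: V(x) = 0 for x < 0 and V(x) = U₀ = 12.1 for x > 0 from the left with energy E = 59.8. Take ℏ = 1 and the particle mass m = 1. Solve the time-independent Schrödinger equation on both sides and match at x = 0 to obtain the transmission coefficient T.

T = 0.997

On each side the TISE gives plane waves with k = √(2m(E − V))/ℏ: k₁ = √(2·1·59.8) = 10.94, k₂ = √(2·1·47.7) = 9.767.
Matching ψ and ψ′ at x = 0 gives r = (k₁ − k₂)/(k₁ + k₂), so R = r² = 0.003188 and T = 1 − R = 0.9968.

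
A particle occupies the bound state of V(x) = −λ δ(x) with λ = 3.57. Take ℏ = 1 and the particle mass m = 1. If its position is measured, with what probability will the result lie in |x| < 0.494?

The normalised bound state is ψ = √κ e^{−κ|x|} with κ = mλ/ℏ² = 3.570.
P(|x| < d) = ∫_{−d}^{d} κ e^{−2κ|x|} dx = 1 − e^{−2κd} = 1 − e^{−3.527} = 0.9706.

P = 0.971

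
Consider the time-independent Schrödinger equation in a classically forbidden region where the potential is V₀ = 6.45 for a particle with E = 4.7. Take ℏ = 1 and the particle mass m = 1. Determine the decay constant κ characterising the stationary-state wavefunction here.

κ = 1.87

Since E < V₀ the TISE in this region is ψ'' = κ²ψ with κ = √(2m(V₀ − E))/ℏ.
κ = √(2 × 1 × 1.75) = 1.871.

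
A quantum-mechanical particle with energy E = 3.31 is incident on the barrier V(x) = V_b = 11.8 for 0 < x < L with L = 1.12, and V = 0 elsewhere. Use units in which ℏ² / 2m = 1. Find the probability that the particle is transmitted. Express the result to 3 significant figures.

T = 0.00472

Since E < V_b the interior solution is evanescent with decay constant κ = √(2m(V_b − E))/ℏ = 2.914.
κL = 3.263, sinh(κL) = 13.05.
Matching ψ, ψ′ at both faces gives T = [1 + V_b² sinh²(κL) / (4E(V_b − E))]⁻¹ = 1/212.0 = 0.00472.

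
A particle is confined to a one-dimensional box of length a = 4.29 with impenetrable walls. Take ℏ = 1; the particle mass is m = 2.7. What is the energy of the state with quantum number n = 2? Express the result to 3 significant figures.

The infinite-well eigenfunctions ψ_n = √(2/a) sin(nπx/a) vanish at both walls, giving E_n = n²π²ℏ²/(2ma²).
E_2 = 2² × π² / (2 × 2.7 × 4.29²) = 0.3972.

E = 0.397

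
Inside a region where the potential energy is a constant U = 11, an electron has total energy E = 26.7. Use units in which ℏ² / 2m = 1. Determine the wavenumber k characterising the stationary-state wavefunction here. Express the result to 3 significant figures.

k = 3.96

With E > U the solution is oscillatory, ψ ∝ e^{±ikx} with k = √(2m(E − U))/ℏ.
k = √(2 × 0.5 × 15.7) = 3.962.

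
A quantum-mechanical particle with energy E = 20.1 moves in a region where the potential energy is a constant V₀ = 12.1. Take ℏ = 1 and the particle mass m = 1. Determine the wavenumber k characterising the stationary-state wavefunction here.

With E > V₀ the solution is oscillatory, ψ ∝ e^{±ikx} with k = √(2m(E − V₀))/ℏ.
k = √(2 × 1 × 8) = 4.000.

k = 4.00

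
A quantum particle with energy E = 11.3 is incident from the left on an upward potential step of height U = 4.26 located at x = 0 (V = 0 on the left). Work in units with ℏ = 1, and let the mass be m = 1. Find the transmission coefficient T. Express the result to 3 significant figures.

T = 0.986

The wavenumbers are k₁ = √(2mE)/ℏ = 4.754 on the left and k₂ = √(2m(E − U))/ℏ = 3.752 on the right.
Continuity of ψ and ψ′ at the step yields the reflection amplitude r = (k₁ − k₂)/(k₁ + k₂) = 0.1177; thus R = |r|² = 0.01387, T = 0.9861.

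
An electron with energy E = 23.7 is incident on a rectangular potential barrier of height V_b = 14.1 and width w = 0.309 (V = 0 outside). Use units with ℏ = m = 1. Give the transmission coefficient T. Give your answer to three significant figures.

T = 0.828

E > V_b: inside the barrier k₂ = √(2m(E − V_b))/ℏ = 4.382, k₂w = 1.354.
Matching at both interfaces gives T⁻¹ = 1 + V_b² sin²(k₂w) / [4E(E − V_b)] = 1.208, hence T = 0.828.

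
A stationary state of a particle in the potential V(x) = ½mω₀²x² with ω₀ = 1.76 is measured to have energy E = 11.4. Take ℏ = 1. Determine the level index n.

E_n = ℏω₀(n + ½) ⇒ n = E/(ℏω₀) − ½ = 11.4/1.76 − 0.5 = 5.977 → n = 6.

n = 6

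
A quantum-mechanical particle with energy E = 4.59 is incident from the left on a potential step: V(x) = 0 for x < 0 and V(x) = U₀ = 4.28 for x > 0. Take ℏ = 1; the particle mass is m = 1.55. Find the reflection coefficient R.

The wavenumbers are k₁ = √(2mE)/ℏ = 3.772 on the left and k₂ = √(2m(E − U₀))/ℏ = 0.9803 on the right.
Continuity of ψ and ψ′ at the step yields the reflection amplitude r = (k₁ − k₂)/(k₁ + k₂) = 0.5875; thus R = |r|² = 0.3451, T = 0.6549.

R = 0.345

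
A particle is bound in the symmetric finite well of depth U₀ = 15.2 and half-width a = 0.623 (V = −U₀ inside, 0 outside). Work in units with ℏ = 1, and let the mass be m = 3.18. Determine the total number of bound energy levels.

Define the well-strength parameter z₀ = (a/ℏ)√(2mU₀) = 0.623 × √(2·3.18·15.2) = 6.125.
The even/odd transcendental equations gain one root per π/2 in z₀, giving N = 1 + ⌊2z₀/π⌋ = 1 + ⌊3.900⌋ = 4.

N = 4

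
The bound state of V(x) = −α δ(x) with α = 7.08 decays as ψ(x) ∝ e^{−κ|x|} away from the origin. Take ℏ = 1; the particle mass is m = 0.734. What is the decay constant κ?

Integrating the TISE across x = 0 gives the cusp condition ψ'(0⁺) − ψ'(0⁻) = −(2mα/ℏ²)ψ(0).
With ψ ∝ e^{−κ|x|} this yields −2κ = −2mα/ℏ², so κ = mα/ℏ² = 5.197.

κ = 5.20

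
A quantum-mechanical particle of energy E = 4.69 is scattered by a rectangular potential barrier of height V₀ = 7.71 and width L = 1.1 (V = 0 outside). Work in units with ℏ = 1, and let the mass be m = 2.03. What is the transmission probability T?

E < V₀: inside the barrier ψ ∝ e^{±κx} with κ = √(2m(V₀ − E))/ℏ = 3.502.
κL = 3.852, sinh(κL) = 23.53.
The exact tunnelling result is T⁻¹ = 1 + V₀² sinh²(κL) / [4E(V₀ − E)] = 581.8, so T = 0.00172.

T = 0.00172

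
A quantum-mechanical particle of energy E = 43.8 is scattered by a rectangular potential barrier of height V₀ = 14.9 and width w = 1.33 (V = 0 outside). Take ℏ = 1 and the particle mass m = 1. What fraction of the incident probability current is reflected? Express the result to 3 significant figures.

E > V₀: inside the barrier k₂ = √(2m(E − V₀))/ℏ = 7.603, k₂w = 10.11.
Matching at both interfaces gives T⁻¹ = 1 + V₀² sin²(k₂w) / [4E(E − V₀)] = 1.018, hence T = 0.983.
R = 1 − T = 0.0173.

R = 0.0173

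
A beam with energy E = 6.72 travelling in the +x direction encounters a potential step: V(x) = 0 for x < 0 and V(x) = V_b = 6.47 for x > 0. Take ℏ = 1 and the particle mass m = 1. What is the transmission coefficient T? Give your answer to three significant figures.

On each side the TISE gives plane waves with k = √(2m(E − V))/ℏ: k₁ = √(2·1·6.72) = 3.666, k₂ = √(2·1·0.25) = 0.7071.
Continuity of ψ and ψ′ at the step yields the reflection amplitude r = (k₁ − k₂)/(k₁ + k₂) = 0.6766; thus R = |r|² = 0.4578, T = 0.5422.

T = 0.542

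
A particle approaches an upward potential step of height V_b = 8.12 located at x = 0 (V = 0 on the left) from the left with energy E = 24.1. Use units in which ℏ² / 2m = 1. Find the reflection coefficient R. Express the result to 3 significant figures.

The wavenumbers are k₁ = √(2mE)/ℏ = 4.909 on the left and k₂ = √(2m(E − V_b))/ℏ = 3.997 on the right.
Matching ψ and ψ′ at x = 0 gives r = (k₁ − k₂)/(k₁ + k₂), so R = r² = 0.01048 and T = 1 − R = 0.9895.

R = 0.0105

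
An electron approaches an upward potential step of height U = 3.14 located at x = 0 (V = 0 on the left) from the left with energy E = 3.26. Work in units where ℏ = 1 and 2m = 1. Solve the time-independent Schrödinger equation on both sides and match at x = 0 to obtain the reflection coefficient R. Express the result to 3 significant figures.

R = 0.460

On each side the TISE gives plane waves with k = √(2m(E − V))/ℏ: k₁ = √(2·½·3.26) = 1.806, k₂ = √(2·½·0.12) = 0.3464.
Matching ψ and ψ′ at x = 0 gives r = (k₁ − k₂)/(k₁ + k₂), so R = r² = 0.4598 and T = 1 − R = 0.5402.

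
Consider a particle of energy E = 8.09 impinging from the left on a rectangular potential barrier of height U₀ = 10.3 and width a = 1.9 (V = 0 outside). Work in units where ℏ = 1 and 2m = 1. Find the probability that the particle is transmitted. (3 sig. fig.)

T = 0.00947

Since E < U₀ the interior solution is evanescent with decay constant κ = √(2m(U₀ − E))/ℏ = 1.487.
κa = 2.825, sinh(κa) = 8.397.
The exact tunnelling result is T⁻¹ = 1 + U₀² sinh²(κa) / [4E(U₀ − E)] = 105.6, so T = 0.00947.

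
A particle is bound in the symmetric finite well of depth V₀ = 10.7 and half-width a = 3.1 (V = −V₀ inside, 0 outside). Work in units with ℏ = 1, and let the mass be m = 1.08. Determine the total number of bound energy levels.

N = 10

The dimensionless depth is z₀ = a√(2mV₀)/ℏ = 3.1 × √(23.11) = 14.90.
The even/odd transcendental equations gain one root per π/2 in z₀, giving N = 1 + ⌊2z₀/π⌋ = 1 + ⌊9.488⌋ = 10.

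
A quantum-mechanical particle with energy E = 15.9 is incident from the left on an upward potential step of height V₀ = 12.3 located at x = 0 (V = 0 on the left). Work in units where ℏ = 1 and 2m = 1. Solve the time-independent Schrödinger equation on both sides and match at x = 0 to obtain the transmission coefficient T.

T = 0.874

On each side the TISE gives plane waves with k = √(2m(E − V))/ℏ: k₁ = √(2·½·15.9) = 3.987, k₂ = √(2·½·3.6) = 1.897.
Continuity of ψ and ψ′ at the step yields the reflection amplitude r = (k₁ − k₂)/(k₁ + k₂) = 0.3552; thus R = |r|² = 0.1261, T = 0.8739.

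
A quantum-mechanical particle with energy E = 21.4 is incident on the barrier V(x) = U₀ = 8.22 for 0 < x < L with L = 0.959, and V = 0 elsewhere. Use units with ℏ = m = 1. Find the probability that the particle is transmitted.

E > U₀: inside the barrier k₂ = √(2m(E − U₀))/ℏ = 5.134, k₂L = 4.924.
T = [1 + U₀² sin²(k₂L) / (4E(E − U₀))]⁻¹ = 1/1.057 = 0.946.

T = 0.946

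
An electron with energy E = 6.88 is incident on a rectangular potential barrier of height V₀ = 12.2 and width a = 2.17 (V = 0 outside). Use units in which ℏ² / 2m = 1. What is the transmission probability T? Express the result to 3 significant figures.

T = 0.000177

E < V₀: inside the barrier ψ ∝ e^{±κx} with κ = √(2m(V₀ − E))/ℏ = 2.307.
κa = 5.005, sinh(κa) = 74.59.
Matching ψ, ψ′ at both faces gives T = [1 + V₀² sinh²(κa) / (4E(V₀ − E))]⁻¹ = 1/5656 = 0.000177.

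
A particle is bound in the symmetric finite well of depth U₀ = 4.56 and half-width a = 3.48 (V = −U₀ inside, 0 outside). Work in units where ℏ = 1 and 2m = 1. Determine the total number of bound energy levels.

The dimensionless depth is z₀ = a√(2mU₀)/ℏ = 3.48 × √(4.560) = 7.431.
The even/odd transcendental equations gain one root per π/2 in z₀, giving N = 1 + ⌊2z₀/π⌋ = 1 + ⌊4.731⌋ = 5.

N = 5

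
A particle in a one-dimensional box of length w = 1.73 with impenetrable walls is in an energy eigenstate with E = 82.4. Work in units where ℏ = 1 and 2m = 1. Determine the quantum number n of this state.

n = 5

For an infinite well E_n = n²π²ℏ²/(2mw²), so n = (w/πℏ)√(2mE).
n = (1.73/π) × √(2 × 0.5 × 82.4) = 4.999 → n = 5.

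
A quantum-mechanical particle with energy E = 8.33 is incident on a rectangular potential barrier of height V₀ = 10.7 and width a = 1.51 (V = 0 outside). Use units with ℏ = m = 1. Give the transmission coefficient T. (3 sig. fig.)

T = 0.00384

E < V₀: inside the barrier ψ ∝ e^{±κx} with κ = √(2m(V₀ − E))/ℏ = 2.177.
κa = 3.288, sinh(κa) = 13.37.
The exact tunnelling result is T⁻¹ = 1 + V₀² sinh²(κa) / [4E(V₀ − E)] = 260.1, so T = 0.00384.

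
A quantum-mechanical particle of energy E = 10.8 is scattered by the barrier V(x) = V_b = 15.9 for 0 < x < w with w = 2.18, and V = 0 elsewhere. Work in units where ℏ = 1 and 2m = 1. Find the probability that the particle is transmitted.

T = 0.000185

E < V_b: inside the barrier ψ ∝ e^{±κx} with κ = √(2m(V_b − E))/ℏ = 2.258.
κw = 4.923, sinh(κw) = 68.71.
The exact tunnelling result is T⁻¹ = 1 + V_b² sinh²(κw) / [4E(V_b − E)] = 5419, so T = 0.000185.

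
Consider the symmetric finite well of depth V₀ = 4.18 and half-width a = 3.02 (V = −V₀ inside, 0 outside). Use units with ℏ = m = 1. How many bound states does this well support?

The dimensionless depth is z₀ = a√(2mV₀)/ℏ = 3.02 × √(8.360) = 8.732.
A new bound state (alternating even/odd) appears each time z₀ passes a multiple of π/2, so N = ⌊2z₀/π⌋ + 1 = ⌊5.559⌋ + 1 = 6.

N = 6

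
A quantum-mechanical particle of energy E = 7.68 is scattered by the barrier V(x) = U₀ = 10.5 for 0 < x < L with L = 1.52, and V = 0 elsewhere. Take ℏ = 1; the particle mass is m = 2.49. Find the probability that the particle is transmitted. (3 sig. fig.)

Since E < U₀ the interior solution is evanescent with decay constant κ = √(2m(U₀ − E))/ℏ = 3.747.
κL = 5.696, sinh(κL) = 148.9.
Matching ψ, ψ′ at both faces gives T = [1 + U₀² sinh²(κL) / (4E(U₀ − E))]⁻¹ = 1/28200 = 0.0000355.

T = 0.0000355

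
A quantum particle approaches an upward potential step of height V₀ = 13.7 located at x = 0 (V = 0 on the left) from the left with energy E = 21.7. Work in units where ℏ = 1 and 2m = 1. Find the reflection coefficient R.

On each side the TISE gives plane waves with k = √(2m(E − V))/ℏ: k₁ = √(2·½·21.7) = 4.658, k₂ = √(2·½·8) = 2.828.
Continuity of ψ and ψ′ at the step yields the reflection amplitude r = (k₁ − k₂)/(k₁ + k₂) = 0.2444; thus R = |r|² = 0.05974, T = 0.9403.

R = 0.0597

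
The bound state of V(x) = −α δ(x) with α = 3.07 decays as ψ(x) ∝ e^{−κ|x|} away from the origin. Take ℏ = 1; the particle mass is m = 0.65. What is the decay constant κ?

κ = 2.00

Integrating the TISE across x = 0 gives the cusp condition ψ'(0⁺) − ψ'(0⁻) = −(2mα/ℏ²)ψ(0).
With ψ ∝ e^{−κ|x|} this yields −2κ = −2mα/ℏ², so κ = mα/ℏ² = 1.996.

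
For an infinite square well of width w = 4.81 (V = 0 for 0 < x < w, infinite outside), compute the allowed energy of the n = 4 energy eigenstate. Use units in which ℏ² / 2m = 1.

Requiring ψ(0) = ψ(w) = 0 quantises k = nπ/w, hence E_n = ℏ²k²/2m = n²π²ℏ²/(2mw²).
E_4 = 4² × π² / (2 × 0.5 × 4.81²) = 6.825.

E = 6.83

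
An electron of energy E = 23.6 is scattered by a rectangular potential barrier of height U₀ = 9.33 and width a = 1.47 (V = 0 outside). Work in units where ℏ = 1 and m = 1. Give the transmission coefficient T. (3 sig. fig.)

T = 0.939

E > U₀: inside the barrier k₂ = √(2m(E − U₀))/ℏ = 5.342, k₂a = 7.853.
T = [1 + U₀² sin²(k₂a) / (4E(E − U₀))]⁻¹ = 1/1.065 = 0.939.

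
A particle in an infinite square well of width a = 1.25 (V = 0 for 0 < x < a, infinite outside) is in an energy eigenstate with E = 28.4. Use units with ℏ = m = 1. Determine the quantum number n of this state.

n = 3

For an infinite well E_n = n²π²ℏ²/(2ma²), so n = (a/πℏ)√(2mE).
n = (1.25/π) × √(2 × 1 × 28.4) = 2.999 → n = 3.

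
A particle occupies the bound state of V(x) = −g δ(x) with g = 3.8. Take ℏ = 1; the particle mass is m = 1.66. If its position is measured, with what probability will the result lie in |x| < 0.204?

P = 0.924

The normalised bound state is ψ = √κ e^{−κ|x|} with κ = mg/ℏ² = 6.308.
P(|x| < d) = ∫_{−d}^{d} κ e^{−2κ|x|} dx = 1 − e^{−2κd} = 1 − e^{−2.574} = 0.9237.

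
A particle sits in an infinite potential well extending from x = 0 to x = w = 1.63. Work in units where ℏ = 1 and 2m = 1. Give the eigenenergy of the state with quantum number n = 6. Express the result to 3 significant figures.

E = 134

Requiring ψ(0) = ψ(w) = 0 quantises k = nπ/w, hence E_n = ℏ²k²/2m = n²π²ℏ²/(2mw²).
E_6 = 6² × π² / (2 × 0.5 × 1.63²) = 133.7.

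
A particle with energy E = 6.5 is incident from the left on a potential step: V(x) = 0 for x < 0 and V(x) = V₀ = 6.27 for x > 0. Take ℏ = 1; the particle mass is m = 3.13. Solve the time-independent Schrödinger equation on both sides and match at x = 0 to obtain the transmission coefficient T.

T = 0.533

On each side the TISE gives plane waves with k = √(2m(E − V))/ℏ: k₁ = √(2·3.13·6.5) = 6.379, k₂ = √(2·3.13·0.23) = 1.200.
Continuity of ψ and ψ′ at the step yields the reflection amplitude r = (k₁ − k₂)/(k₁ + k₂) = 0.6833; thus R = |r|² = 0.4670, T = 0.5330.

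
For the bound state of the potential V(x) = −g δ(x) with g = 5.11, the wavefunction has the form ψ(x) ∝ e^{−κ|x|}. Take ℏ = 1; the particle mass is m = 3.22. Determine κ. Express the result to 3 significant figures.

Integrating the TISE across x = 0 gives the cusp condition ψ'(0⁺) − ψ'(0⁻) = −(2mg/ℏ²)ψ(0).
With ψ ∝ e^{−κ|x|} this yields −2κ = −2mg/ℏ², so κ = mg/ℏ² = 16.45.

κ = 16.5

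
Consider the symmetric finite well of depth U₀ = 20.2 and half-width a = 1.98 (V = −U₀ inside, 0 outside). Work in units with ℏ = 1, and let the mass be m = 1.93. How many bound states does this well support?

Define the well-strength parameter z₀ = (a/ℏ)√(2mU₀) = 1.98 × √(2·1.93·20.2) = 17.48.
The even/odd transcendental equations gain one root per π/2 in z₀, giving N = 1 + ⌊2z₀/π⌋ = 1 + ⌊11.13⌋ = 12.

N = 12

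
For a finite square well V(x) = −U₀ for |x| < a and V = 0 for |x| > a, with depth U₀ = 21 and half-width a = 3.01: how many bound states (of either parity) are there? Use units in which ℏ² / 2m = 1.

N = 9

Define the well-strength parameter z₀ = (a/ℏ)√(2mU₀) = 3.01 × √(2·0.5·21) = 13.79.
The even/odd transcendental equations gain one root per π/2 in z₀, giving N = 1 + ⌊2z₀/π⌋ = 1 + ⌊8.781⌋ = 9.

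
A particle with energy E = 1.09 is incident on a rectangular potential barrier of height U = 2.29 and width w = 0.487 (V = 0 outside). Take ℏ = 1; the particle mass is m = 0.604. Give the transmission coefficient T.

Since E < U the interior solution is evanescent with decay constant κ = √(2m(U − E))/ℏ = 1.204.
κw = 0.5863, sinh(κw) = 0.6205.
Matching ψ, ψ′ at both faces gives T = [1 + U² sinh²(κw) / (4E(U − E))]⁻¹ = 1/1.386 = 0.722.

T = 0.722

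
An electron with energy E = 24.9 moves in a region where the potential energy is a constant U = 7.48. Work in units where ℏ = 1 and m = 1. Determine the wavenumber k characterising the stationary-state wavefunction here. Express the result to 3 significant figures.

k = 5.90

With E > U the solution is oscillatory, ψ ∝ e^{±ikx} with k = √(2m(E − U))/ℏ.
k = √(2 × 1 × 17.42) = 5.903.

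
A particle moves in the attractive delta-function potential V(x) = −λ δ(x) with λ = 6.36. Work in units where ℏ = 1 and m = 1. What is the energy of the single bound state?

E = -20.2

For x ≠ 0 the bound state is ψ ∝ e^{−κ|x|}; integrating the TISE across the delta gives the cusp condition 2κ = 2mλ/ℏ², so κ = 6.360.
Then E = −ℏ²κ²/(2m) = −mλ²/(2ℏ²) = -20.22.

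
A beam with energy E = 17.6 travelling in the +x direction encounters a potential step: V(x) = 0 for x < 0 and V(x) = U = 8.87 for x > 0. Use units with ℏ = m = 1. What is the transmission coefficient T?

The wavenumbers are k₁ = √(2mE)/ℏ = 5.933 on the left and k₂ = √(2m(E − U))/ℏ = 4.179 on the right.
Continuity of ψ and ψ′ at the step yields the reflection amplitude r = (k₁ − k₂)/(k₁ + k₂) = 0.1735; thus R = |r|² = 0.03011, T = 0.9699.

T = 0.970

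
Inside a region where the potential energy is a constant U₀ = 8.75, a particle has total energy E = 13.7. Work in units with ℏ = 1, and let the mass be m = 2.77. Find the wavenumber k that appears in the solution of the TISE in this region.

With E > U₀ the solution is oscillatory, ψ ∝ e^{±ikx} with k = √(2m(E − U₀))/ℏ.
k = √(2 × 2.77 × 4.95) = 5.237.

k = 5.24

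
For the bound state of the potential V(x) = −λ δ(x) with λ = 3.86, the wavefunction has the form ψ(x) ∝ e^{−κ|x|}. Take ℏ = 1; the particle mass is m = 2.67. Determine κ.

κ = 10.3

Integrate −(ℏ²/2m)ψ'' − λδ(x)ψ = Eψ from −ε to +ε: the ψ'' term gives ψ'(0⁺) − ψ'(0⁻) and the δ term gives −(2mλ/ℏ²)ψ(0).
With ψ ∝ e^{−κ|x|} this yields −2κ = −2mλ/ℏ², so κ = mλ/ℏ² = 10.31.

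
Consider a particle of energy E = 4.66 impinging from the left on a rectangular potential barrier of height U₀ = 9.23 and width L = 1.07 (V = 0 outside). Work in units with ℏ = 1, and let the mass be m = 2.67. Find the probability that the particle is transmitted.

T = 0.000103

Since E < U₀ the interior solution is evanescent with decay constant κ = √(2m(U₀ − E))/ℏ = 4.940.
κL = 5.286, sinh(κL) = 98.76.
Matching ψ, ψ′ at both faces gives T = [1 + U₀² sinh²(κL) / (4E(U₀ − E))]⁻¹ = 1/9755 = 0.000103.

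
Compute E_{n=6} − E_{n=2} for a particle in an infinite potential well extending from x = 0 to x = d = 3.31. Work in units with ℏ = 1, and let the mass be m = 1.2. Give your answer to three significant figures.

E_n = n²π²ℏ²/(2md²), so ΔE = (6² − 2²) π²ℏ²/(2md²).
ΔE = 32 × π² / (2 × 1.2 × 3.31²) = 12.01.

ΔE = 12.0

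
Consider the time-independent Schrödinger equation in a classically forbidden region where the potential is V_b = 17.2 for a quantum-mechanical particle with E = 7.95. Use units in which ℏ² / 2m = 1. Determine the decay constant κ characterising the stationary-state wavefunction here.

κ = 3.04

Since E < V_b the TISE in this region is ψ'' = κ²ψ with κ = √(2m(V_b − E))/ℏ.
κ = √(2 × 0.5 × 9.25) = 3.041.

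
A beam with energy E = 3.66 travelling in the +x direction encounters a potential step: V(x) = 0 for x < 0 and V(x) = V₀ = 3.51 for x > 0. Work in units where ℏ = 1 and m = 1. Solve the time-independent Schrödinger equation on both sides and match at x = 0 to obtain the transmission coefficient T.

On each side the TISE gives plane waves with k = √(2m(E − V))/ℏ: k₁ = √(2·1·3.66) = 2.706, k₂ = √(2·1·0.15) = 0.5477.
Continuity of ψ and ψ′ at the step yields the reflection amplitude r = (k₁ − k₂)/(k₁ + k₂) = 0.6633; thus R = |r|² = 0.4399, T = 0.5601.

T = 0.560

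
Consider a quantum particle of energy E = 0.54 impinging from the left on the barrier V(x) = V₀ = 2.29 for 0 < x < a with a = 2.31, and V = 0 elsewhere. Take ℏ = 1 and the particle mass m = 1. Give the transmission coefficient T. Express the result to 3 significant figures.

Since E < V₀ the interior solution is evanescent with decay constant κ = √(2m(V₀ − E))/ℏ = 1.871.
κa = 4.322, sinh(κa) = 37.65.
Matching ψ, ψ′ at both faces gives T = [1 + V₀² sinh²(κa) / (4E(V₀ − E))]⁻¹ = 1/1967 = 0.000508.

T = 0.000508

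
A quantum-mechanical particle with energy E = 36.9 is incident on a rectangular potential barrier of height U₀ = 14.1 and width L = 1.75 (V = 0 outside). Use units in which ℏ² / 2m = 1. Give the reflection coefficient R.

R = 0.0434

Above the barrier the interior wavenumber is k₂ = √(2m(E − U₀))/ℏ = 4.775, giving phase k₂L = 8.356.
Matching at both interfaces gives T⁻¹ = 1 + U₀² sin²(k₂L) / [4E(E − U₀)] = 1.045, hence T = 0.957.
R = 1 − T = 0.0434.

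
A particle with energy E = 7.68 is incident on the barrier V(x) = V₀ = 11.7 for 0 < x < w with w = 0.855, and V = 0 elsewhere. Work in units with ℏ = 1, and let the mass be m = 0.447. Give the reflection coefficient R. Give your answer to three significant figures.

R = 0.867

E < V₀: inside the barrier ψ ∝ e^{±κx} with κ = √(2m(V₀ − E))/ℏ = 1.896.
κw = 1.621, sinh(κw) = 2.430.
The exact tunnelling result is T⁻¹ = 1 + V₀² sinh²(κw) / [4E(V₀ − E)] = 7.545, so T = 0.133.
R = 1 − T = 0.867.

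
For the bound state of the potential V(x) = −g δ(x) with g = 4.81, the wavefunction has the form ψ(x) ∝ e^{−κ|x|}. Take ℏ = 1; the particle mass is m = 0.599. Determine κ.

Integrate −(ℏ²/2m)ψ'' − gδ(x)ψ = Eψ from −ε to +ε: the ψ'' term gives ψ'(0⁺) − ψ'(0⁻) and the δ term gives −(2mg/ℏ²)ψ(0).
With ψ ∝ e^{−κ|x|} this yields −2κ = −2mg/ℏ², so κ = mg/ℏ² = 2.881.

κ = 2.88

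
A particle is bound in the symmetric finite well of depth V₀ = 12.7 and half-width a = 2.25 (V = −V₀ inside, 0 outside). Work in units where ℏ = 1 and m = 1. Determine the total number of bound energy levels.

N = 8

Define the well-strength parameter z₀ = (a/ℏ)√(2mV₀) = 2.25 × √(2·1·12.7) = 11.34.
A new bound state (alternating even/odd) appears each time z₀ passes a multiple of π/2, so N = ⌊2z₀/π⌋ + 1 = ⌊7.219⌋ + 1 = 8.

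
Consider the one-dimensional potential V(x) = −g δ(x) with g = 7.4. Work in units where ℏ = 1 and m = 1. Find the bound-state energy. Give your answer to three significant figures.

The bound state is ψ(x) = √κ e^{−κ|x|}. The derivative jump ψ'(0⁺) − ψ'(0⁻) = −(2mg/ℏ²)ψ(0) fixes κ = mg/ℏ² = 7.400.
Then E = −ℏ²κ²/(2m) = −mg²/(2ℏ²) = -27.38.

E = -27.4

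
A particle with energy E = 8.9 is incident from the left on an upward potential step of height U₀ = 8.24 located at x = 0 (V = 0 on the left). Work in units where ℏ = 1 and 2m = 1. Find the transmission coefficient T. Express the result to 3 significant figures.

T = 0.673

The wavenumbers are k₁ = √(2mE)/ℏ = 2.983 on the left and k₂ = √(2m(E − U₀))/ℏ = 0.8124 on the right.
Continuity of ψ and ψ′ at the step yields the reflection amplitude r = (k₁ − k₂)/(k₁ + k₂) = 0.5719; thus R = |r|² = 0.3271, T = 0.6729.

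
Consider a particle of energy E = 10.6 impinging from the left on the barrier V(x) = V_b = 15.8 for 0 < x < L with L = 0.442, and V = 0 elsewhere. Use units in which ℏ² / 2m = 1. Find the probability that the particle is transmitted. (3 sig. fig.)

T = 0.385

E < V_b: inside the barrier ψ ∝ e^{±κx} with κ = √(2m(V_b − E))/ℏ = 2.280.
κL = 1.008, sinh(κL) = 1.187.
Matching ψ, ψ′ at both faces gives T = [1 + V_b² sinh²(κL) / (4E(V_b − E))]⁻¹ = 1/2.597 = 0.385.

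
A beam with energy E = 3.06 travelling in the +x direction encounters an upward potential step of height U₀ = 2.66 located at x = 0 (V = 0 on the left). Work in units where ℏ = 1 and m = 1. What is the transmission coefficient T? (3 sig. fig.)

T = 0.780

The wavenumbers are k₁ = √(2mE)/ℏ = 2.474 on the left and k₂ = √(2m(E − U₀))/ℏ = 0.8944 on the right.
Matching ψ and ψ′ at x = 0 gives r = (k₁ − k₂)/(k₁ + k₂), so R = r² = 0.2199 and T = 1 − R = 0.7801.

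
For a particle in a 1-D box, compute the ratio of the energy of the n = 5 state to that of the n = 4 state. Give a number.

1.5625

Since E_n ∝ n², the ratio is (5/4)² = 1.5625.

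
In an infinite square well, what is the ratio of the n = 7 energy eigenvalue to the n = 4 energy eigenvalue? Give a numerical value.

Since E_n ∝ n², the ratio is (7/4)² = 3.0625.

3.0625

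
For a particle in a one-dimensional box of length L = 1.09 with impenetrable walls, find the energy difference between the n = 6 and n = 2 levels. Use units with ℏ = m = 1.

ΔE = 133

E_n = n²π²ℏ²/(2mL²), so ΔE = (6² − 2²) π²ℏ²/(2mL²).
ΔE = 32 × π² / (2 × 1 × 1.09²) = 132.9.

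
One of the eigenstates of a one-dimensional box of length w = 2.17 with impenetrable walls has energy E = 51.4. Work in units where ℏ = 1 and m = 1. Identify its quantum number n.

From E_n = n²π²ℏ²/(2mw²) invert to n = √(2mw²E)/(πℏ).
n = (2.17/π) × √(2 × 1 × 51.4) = 7.003 → n = 7.

n = 7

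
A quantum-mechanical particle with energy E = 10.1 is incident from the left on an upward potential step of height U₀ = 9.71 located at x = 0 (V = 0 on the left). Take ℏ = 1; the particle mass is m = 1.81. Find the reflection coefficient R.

The wavenumbers are k₁ = √(2mE)/ℏ = 6.047 on the left and k₂ = √(2m(E − U₀))/ℏ = 1.188 on the right.
Matching ψ and ψ′ at x = 0 gives r = (k₁ − k₂)/(k₁ + k₂), so R = r² = 0.4510 and T = 1 − R = 0.5490.

R = 0.451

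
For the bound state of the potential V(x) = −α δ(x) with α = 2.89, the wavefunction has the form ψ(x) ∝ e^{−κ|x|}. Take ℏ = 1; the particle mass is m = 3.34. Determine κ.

Integrate −(ℏ²/2m)ψ'' − αδ(x)ψ = Eψ from −ε to +ε: the ψ'' term gives ψ'(0⁺) − ψ'(0⁻) and the δ term gives −(2mα/ℏ²)ψ(0).
With ψ ∝ e^{−κ|x|} this yields −2κ = −2mα/ℏ², so κ = mα/ℏ² = 9.653.

κ = 9.65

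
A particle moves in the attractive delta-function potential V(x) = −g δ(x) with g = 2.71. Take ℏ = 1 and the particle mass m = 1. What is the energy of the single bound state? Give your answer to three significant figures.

The bound state is ψ(x) = √κ e^{−κ|x|}. The derivative jump ψ'(0⁺) − ψ'(0⁻) = −(2mg/ℏ²)ψ(0) fixes κ = mg/ℏ² = 2.710.
Then E = −ℏ²κ²/(2m) = −mg²/(2ℏ²) = -3.672.

E = -3.67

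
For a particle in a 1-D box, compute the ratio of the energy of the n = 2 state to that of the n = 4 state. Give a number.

0.25

E_n = n²π²ℏ²/(2mL²) so the ratio is n₂²/n₁² = 4/16 = 0.25.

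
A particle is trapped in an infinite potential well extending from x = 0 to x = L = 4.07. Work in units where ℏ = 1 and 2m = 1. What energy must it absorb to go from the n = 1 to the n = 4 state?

E_n = n²π²ℏ²/(2mL²), so ΔE = (4² − 1²) π²ℏ²/(2mL²).
ΔE = 15 × π² / (2 × 0.5 × 4.07²) = 8.937.

ΔE = 8.94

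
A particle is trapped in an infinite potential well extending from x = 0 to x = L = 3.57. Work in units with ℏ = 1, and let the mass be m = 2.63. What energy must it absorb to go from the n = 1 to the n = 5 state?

E_n = n²π²ℏ²/(2mL²), so ΔE = (5² − 1²) π²ℏ²/(2mL²).
ΔE = 24 × π² / (2 × 2.63 × 3.57²) = 3.533.

ΔE = 3.53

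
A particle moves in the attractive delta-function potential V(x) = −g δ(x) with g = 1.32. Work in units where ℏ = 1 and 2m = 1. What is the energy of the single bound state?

E = -0.436

For x ≠ 0 the bound state is ψ ∝ e^{−κ|x|}; integrating the TISE across the delta gives the cusp condition 2κ = 2mg/ℏ², so κ = 0.6600.
Then E = −ℏ²κ²/(2m) = −mg²/(2ℏ²) = -0.4356.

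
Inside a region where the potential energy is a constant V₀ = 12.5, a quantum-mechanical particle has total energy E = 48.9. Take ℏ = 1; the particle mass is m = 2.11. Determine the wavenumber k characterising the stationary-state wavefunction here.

k = 12.4

With E > V₀ the solution is oscillatory, ψ ∝ e^{±ikx} with k = √(2m(E − V₀))/ℏ.
k = √(2 × 2.11 × 36.4) = 12.39.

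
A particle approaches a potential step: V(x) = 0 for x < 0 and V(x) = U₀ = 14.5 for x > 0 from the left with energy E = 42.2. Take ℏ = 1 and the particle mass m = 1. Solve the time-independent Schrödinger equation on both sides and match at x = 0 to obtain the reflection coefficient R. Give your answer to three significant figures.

R = 0.0110

On each side the TISE gives plane waves with k = √(2m(E − V))/ℏ: k₁ = √(2·1·42.2) = 9.187, k₂ = √(2·1·27.7) = 7.443.
Continuity of ψ and ψ′ at the step yields the reflection amplitude r = (k₁ − k₂)/(k₁ + k₂) = 0.1049; thus R = |r|² = 0.01100, T = 0.9890.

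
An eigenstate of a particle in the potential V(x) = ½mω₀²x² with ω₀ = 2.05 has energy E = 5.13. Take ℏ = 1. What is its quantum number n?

E_n = ℏω₀(n + ½) ⇒ n = E/(ℏω₀) − ½ = 5.13/2.05 − 0.5 = 2.002 → n = 2.

n = 2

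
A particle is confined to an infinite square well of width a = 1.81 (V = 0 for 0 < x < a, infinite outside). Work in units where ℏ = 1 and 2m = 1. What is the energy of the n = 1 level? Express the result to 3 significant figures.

E = 3.01

Requiring ψ(0) = ψ(a) = 0 quantises k = nπ/a, hence E_n = ℏ²k²/2m = n²π²ℏ²/(2ma²).
E_1 = 1² × π² / (2 × 0.5 × 1.81²) = 3.013.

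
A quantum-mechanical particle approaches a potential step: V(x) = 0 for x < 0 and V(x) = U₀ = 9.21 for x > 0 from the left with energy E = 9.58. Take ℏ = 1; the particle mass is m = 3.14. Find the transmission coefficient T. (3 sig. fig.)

T = 0.549

On each side the TISE gives plane waves with k = √(2m(E − V))/ℏ: k₁ = √(2·3.14·9.58) = 7.756, k₂ = √(2·3.14·0.37) = 1.524.
Continuity of ψ and ψ′ at the step yields the reflection amplitude r = (k₁ − k₂)/(k₁ + k₂) = 0.6715; thus R = |r|² = 0.4509, T = 0.5491.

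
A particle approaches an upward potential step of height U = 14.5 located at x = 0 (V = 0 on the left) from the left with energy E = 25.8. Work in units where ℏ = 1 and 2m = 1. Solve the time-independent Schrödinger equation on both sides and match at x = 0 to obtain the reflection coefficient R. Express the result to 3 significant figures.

R = 0.0414

On each side the TISE gives plane waves with k = √(2m(E − V))/ℏ: k₁ = √(2·½·25.8) = 5.079, k₂ = √(2·½·11.3) = 3.362.
Continuity of ψ and ψ′ at the step yields the reflection amplitude r = (k₁ − k₂)/(k₁ + k₂) = 0.2035; thus R = |r|² = 0.04142, T = 0.9586.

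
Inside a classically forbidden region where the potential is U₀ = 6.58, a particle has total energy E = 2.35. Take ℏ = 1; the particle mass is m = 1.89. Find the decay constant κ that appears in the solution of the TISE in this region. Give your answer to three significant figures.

κ = 4.00

Since E < U₀ the TISE in this region is ψ'' = κ²ψ with κ = √(2m(U₀ − E))/ℏ.
κ = √(2 × 1.89 × 4.23) = 3.999.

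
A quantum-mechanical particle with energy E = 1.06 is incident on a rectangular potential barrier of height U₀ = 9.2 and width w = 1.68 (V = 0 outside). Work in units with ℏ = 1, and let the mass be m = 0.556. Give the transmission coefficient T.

T = 0.0000664

Since E < U₀ the interior solution is evanescent with decay constant κ = √(2m(U₀ − E))/ℏ = 3.009.
κw = 5.054, sinh(κw) = 78.36.
Matching ψ, ψ′ at both faces gives T = [1 + U₀² sinh²(κw) / (4E(U₀ − E))]⁻¹ = 1/15060 = 0.0000664.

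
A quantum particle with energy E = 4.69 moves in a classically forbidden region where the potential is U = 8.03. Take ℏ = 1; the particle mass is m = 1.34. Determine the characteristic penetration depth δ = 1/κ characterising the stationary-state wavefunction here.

δ = 0.334

Since E < U the TISE in this region is ψ'' = κ²ψ with κ = √(2m(U − E))/ℏ.
κ = √(2 × 1.34 × 3.34) = 2.992. The penetration depth is δ = 1/κ = 0.334.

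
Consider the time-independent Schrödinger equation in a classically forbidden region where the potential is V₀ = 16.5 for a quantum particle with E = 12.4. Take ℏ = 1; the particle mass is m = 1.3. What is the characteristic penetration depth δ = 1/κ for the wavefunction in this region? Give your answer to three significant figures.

δ = 0.306

Since E < V₀ the TISE in this region is ψ'' = κ²ψ with κ = √(2m(V₀ − E))/ℏ.
κ = √(2 × 1.3 × 4.1) = 3.265. The penetration depth is δ = 1/κ = 0.306.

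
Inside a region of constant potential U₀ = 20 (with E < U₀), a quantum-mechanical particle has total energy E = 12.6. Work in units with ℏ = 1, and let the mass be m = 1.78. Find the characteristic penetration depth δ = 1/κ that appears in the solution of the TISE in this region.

Since E < U₀ the TISE in this region is ψ'' = κ²ψ with κ = √(2m(U₀ − E))/ℏ.
κ = √(2 × 1.78 × 7.4) = 5.133. The penetration depth is δ = 1/κ = 0.195.

δ = 0.195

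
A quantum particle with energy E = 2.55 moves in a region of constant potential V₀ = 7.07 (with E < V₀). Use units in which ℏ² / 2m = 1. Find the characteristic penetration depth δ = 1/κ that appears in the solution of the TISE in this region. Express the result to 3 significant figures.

Since E < V₀ the TISE in this region is ψ'' = κ²ψ with κ = √(2m(V₀ − E))/ℏ.
κ = √(2 × 0.5 × 4.52) = 2.126. The penetration depth is δ = 1/κ = 0.470.

δ = 0.470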